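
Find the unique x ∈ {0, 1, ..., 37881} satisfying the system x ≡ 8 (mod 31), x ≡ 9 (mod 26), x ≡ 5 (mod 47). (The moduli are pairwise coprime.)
The moduli 31, 26, 47 are pairwise coprime, so by the CRT there is a unique solution mod 31·26·47 = 37882.
Solve by successive substitution. Start with x ≡ 8 (mod 31).
  Combine with x ≡ 9 (mod 26): write x = 8 + 31·t and require 8 + 31·t ≡ 9 (mod 26), i.e. 31·t ≡ 9 − 8 ≡ 1 (mod 26). Since 31^(−1) ≡ 21 (mod 26) (31 ≡ 5 (mod 26)), t ≡ 21·1 ≡ 21 (mod 26). So x ≡ 8 + 31·21 = 659 (mod 806).
  Combine with x ≡ 5 (mod 47): write x = 659 + 806·t and require 659 + 806·t ≡ 5 (mod 47), i.e. 806·t ≡ 5 − 659 ≡ 4 (mod 47). Since 806^(−1) ≡ 27 (mod 47) (806 ≡ 7 (mod 47)), t ≡ 27·4 ≡ 14 (mod 47). So x ≡ 659 + 806·14 = 11943 (mod 37882).
Unique solution in [0, 37882): x = 11943.

Final answer: x ≡ 11943 (mod 37882); the representative in [0, 37882) is 11943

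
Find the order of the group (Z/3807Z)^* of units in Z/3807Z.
|(Z/3807Z)^*| = 2484

(Z/3807Z)^* consists of the classes a with gcd(a, 3807) = 1, so its order is φ(3807). φ is multiplicative, with φ(p^e) = p^e − p^(e−1). Factorise 3807 = 3^4 · 47. Then
  φ(3807) = (3^4 − 3^3) · (47 − 1) = 54 · 46 = 2484.
Thus |(Z/3807Z)^*| = 2484.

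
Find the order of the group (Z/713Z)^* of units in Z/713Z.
(Z/713Z)^* consists of the classes a with gcd(a, 713) = 1, so its order is φ(713). φ is multiplicative, with φ(p^e) = p^e − p^(e−1). Factorise 713 = 23 · 31. Then
  φ(713) = (23 − 1) · (31 − 1) = 22 · 30 = 660.
Thus |(Z/713Z)^*| = 660.

Final answer: |(Z/713Z)^*| = 660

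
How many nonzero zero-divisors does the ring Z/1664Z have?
In Z/1664Z each nonzero element is either a unit (gcd with 1664 is 1) or a zero-divisor (gcd > 1). The number of units is φ(1664): factorise 1664 = 2^7 · 13, so φ(1664) = (2^7 − 2^6) · (13 − 1) = 64 · 12 = 768. The nonzero elements number 1664 − 1 = 1663. Hence the nonzero zero-divisors number 1663 − 768 = 895.

Final answer: Z/1664Z has 895 nonzero zero-divisors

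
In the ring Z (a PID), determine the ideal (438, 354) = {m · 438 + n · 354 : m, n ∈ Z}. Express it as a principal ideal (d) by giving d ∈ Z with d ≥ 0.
In the PID Z, (a, b) is generated by gcd(a, b). Compute gcd(438, 354) with the extended Euclidean algorithm, tracking rows (r, s, t) with s·438 + t·354 = r:
  row A: (438, 1, 0)   [1·438 + 0·354 = 438]
  row B: (354, 0, 1)   [0·438 + 1·354 = 354]
  438 = 1·354 + 84   → row C = row A − 1·row B = (84, 1, −1)   [check: 1·438 − 1·354 = 84]
  354 = 4·84 + 18   → row D = row B − 4·row C = (18, −4, 5)   [check: −4·438 + 5·354 = 18]
  84 = 4·18 + 12   → row E = row C − 4·row D = (12, 17, −21)   [check: 17·438 − 21·354 = 12]
  18 = 1·12 + 6   → row F = row D − 1·row E = (6, −21, 26)   [check: −21·438 + 26·354 = 6]
  12 = 2·6 + 0   → remainder 0, stop. gcd = 6 (last nonzero row F).
So gcd(438, 354) = 6, with Bézout identity −21·438 + 26·354 = 6. Containment (⊇): the Bézout identity exhibits 6 as an element of (438, 354), giving (6) ⊆ (438, 354). Containment (⊆): since 6 | 438 and 6 | 354 (438 = 6·73, 354 = 6·59), every Z-linear combination of 438 and 354 is divisible by 6, so (438, 354) ⊆ (6). Therefore (438, 354) = (6), d = 6.

Final answer: (438, 354) = (6); d = 6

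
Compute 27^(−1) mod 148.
27^(−1) ≡ 11 (mod 148)

Apply the extended Euclidean algorithm to (148, 27), tracking rows (r, s, t) with s·148 + t·27 = r. Each division r_prev = q·r_cur + r_new produces the new row as (previous row) − q·(current row):
  row A: (148, 1, 0)   [1·148 + 0·27 = 148]
  row B: (27, 0, 1)   [0·148 + 1·27 = 27]
  148 = 5·27 + 13   → row C = row A − 5·row B = (13, 1, −5)   [check: 1·148 − 5·27 = 13]
  27 = 2·13 + 1   → row D = row B − 2·row C = (1, −2, 11)   [check: −2·148 + 11·27 = 1]
  13 = 13·1 + 0   → remainder 0, stop. gcd = 1 (last nonzero row D).
The gcd is 1, so 27 is invertible mod 148. The last nonzero row gives −2·148 + 11·27 = 1, so t = 11. So 27^(−1) ≡ 11 (mod 148). Verify: 27 · 11 = 297 ≡ 1 (mod 148). ✓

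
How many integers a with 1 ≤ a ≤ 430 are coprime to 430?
168

The number of a ∈ {1, ..., 430} with gcd(a, 430) = 1 is by definition Euler's totient φ(430). φ is multiplicative, with φ(p^e) = p^e − p^(e−1). Factorise 430 = 2 · 5 · 43. Then
  φ(430) = (2 − 1) · (5 − 1) · (43 − 1) = 1 · 4 · 42 = 168.
So there are 168 such integers.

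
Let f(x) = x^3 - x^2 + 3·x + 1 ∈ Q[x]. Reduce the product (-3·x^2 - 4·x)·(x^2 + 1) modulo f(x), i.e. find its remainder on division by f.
First multiply in Q[x] without reducing: a · b = -3·x^4 - 4·x^3 - 3·x^2 - 4·x. Now divide by f(x) = x^3 - x^2 + 3·x + 1, eliminating the leading term at each step:
  leading term -3·x^4: subtract (-3·x)·f(x) = -3·x^4 + 3·x^3 - 9·x^2 - 3·x, leaving -7·x^3 + 6·x^2 - x
  leading term -7·x^3: subtract (-7)·f(x) = -7·x^3 + 7·x^2 - 21·x - 7, leaving -x^2 + 20·x + 7
The degree is now < 3, so this is the remainder. Hence a · b ≡ -x^2 + 20·x + 7 in Q[x]/(f).

Final answer: a · b ≡ -x^2 + 20·x + 7 (mod f(x))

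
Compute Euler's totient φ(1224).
φ is multiplicative, with φ(p^e) = p^e − p^(e−1). Factorise 1224 = 2^3 · 3^2 · 17. Then
  φ(1224) = (2^3 − 2^2) · (3^2 − 3^1) · (17 − 1) = 4 · 6 · 16 = 384.

Final answer: φ(1224) = 384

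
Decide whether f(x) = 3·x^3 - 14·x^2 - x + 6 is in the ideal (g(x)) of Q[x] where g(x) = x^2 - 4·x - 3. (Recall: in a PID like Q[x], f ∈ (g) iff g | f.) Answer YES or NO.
In Q[x] the ideal (g) consists of all multiples of g, so f ∈ (g) iff g | f, i.e. iff the remainder of f on division by g is 0. Divide f by g (g is monic, so eliminate the leading term of the running remainder at each step):
  leading term 3·x^3: subtract (3·x)·g(x) = 3·x^3 - 12·x^2 - 9·x, leaving -2·x^2 + 8·x + 6
  leading term -2·x^2: subtract (-2)·g(x) = -2·x^2 + 8·x + 6, leaving 0
The remainder is 0, so f(x) = g(x) · h(x) with h(x) = 3·x - 2. Hence g | f, i.e. f ∈ (g).

Final answer: YES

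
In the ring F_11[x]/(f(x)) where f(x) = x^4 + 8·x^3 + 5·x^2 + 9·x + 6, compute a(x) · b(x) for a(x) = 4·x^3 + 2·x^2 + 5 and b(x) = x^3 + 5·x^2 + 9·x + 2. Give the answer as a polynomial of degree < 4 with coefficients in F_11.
Multiply as integer polynomials: a · b = 4·x^6 + 22·x^5 + 46·x^4 + 31·x^3 + 29·x^2 + 45·x + 10. Reducing coefficients mod 11: a · b ≡ 4·x^6 + 2·x^4 + 9·x^3 + 7·x^2 + x + 10. Now divide by f(x) = x^4 + 8·x^3 + 5·x^2 + 9·x + 6 in F_11[x], eliminating the leading term at each step:
  leading term 4·x^6: subtract (4·x^2)·f(x) = 4·x^6 + 10·x^5 + 9·x^4 + 3·x^3 + 2·x^2, leaving x^5 + 4·x^4 + 6·x^3 + 5·x^2 + x + 10 (coefficients mod 11)
  leading term x^5: subtract (x)·f(x) = x^5 + 8·x^4 + 5·x^3 + 9·x^2 + 6·x, leaving 7·x^4 + x^3 + 7·x^2 + 6·x + 10 (coefficients mod 11)
  leading term 7·x^4: subtract (7)·f(x) = 7·x^4 + x^3 + 2·x^2 + 8·x + 9, leaving 5·x^2 + 9·x + 1 (coefficients mod 11)
The degree is now < 4, so this is the remainder. Hence a · b ≡ 5·x^2 + 9·x + 1 in F_11[x]/(f).

Final answer: a · b ≡ 5·x^2 + 9·x + 1 (mod f(x))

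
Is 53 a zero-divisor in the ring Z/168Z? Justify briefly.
gcd(53, 168) = 1, so 53 is a unit in Z/168Z (it has a multiplicative inverse). A unit cannot be a zero-divisor: if 53·b ≡ 0 then multiplying both sides by 53^(−1) gives b ≡ 0. So 53 is not a zero-divisor.

Final answer: NO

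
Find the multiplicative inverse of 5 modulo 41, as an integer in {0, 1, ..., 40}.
5^(−1) ≡ 33 (mod 41)

Apply the extended Euclidean algorithm to (41, 5), tracking rows (r, s, t) with s·41 + t·5 = r. Each division r_prev = q·r_cur + r_new produces the new row as (previous row) − q·(current row):
  row A: (41, 1, 0)   [1·41 + 0·5 = 41]
  row B: (5, 0, 1)   [0·41 + 1·5 = 5]
  41 = 8·5 + 1   → row C = row A − 8·row B = (1, 1, −8)   [check: 1·41 − 8·5 = 1]
  5 = 5·1 + 0   → remainder 0, stop. gcd = 1 (last nonzero row C).
The gcd is 1, so 5 is invertible mod 41. The last nonzero row gives 1·41 − 8·5 = 1, so t = −8. So 5^(−1) ≡ −8 ≡ 33 (mod 41). Verify: 5 · 33 = 165 ≡ 1 (mod 41). ✓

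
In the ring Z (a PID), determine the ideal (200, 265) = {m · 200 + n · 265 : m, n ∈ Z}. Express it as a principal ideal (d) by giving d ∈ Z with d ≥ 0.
In the PID Z, (a, b) is generated by gcd(a, b). Compute gcd(265, 200) with the extended Euclidean algorithm, tracking rows (r, s, t) with s·265 + t·200 = r:
  row A: (265, 1, 0)   [1·265 + 0·200 = 265]
  row B: (200, 0, 1)   [0·265 + 1·200 = 200]
  265 = 1·200 + 65   → row C = row A − 1·row B = (65, 1, −1)   [check: 1·265 − 1·200 = 65]
  200 = 3·65 + 5   → row D = row B − 3·row C = (5, −3, 4)   [check: −3·265 + 4·200 = 5]
  65 = 13·5 + 0   → remainder 0, stop. gcd = 5 (last nonzero row D).
So gcd(200, 265) = 5, with Bézout identity −3·265 + 4·200 = 5. Containment (⊇): the Bézout identity exhibits 5 as an element of (200, 265), giving (5) ⊆ (200, 265). Containment (⊆): since 5 | 200 and 5 | 265 (200 = 5·40, 265 = 5·53), every Z-linear combination of 200 and 265 is divisible by 5, so (200, 265) ⊆ (5). Therefore (200, 265) = (5), d = 5.

Final answer: (200, 265) = (5); d = 5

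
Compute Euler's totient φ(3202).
φ(3202) = 1600

φ is multiplicative, with φ(p^e) = p^e − p^(e−1). Factorise 3202 = 2 · 1601. Then
  φ(3202) = (2 − 1) · (1601 − 1) = 1 · 1600 = 1600.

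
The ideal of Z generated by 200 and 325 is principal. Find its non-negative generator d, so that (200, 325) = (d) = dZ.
(200, 325) = (25); d = 25

In the PID Z, (a, b) is generated by gcd(a, b). Compute gcd(325, 200) with the extended Euclidean algorithm, tracking rows (r, s, t) with s·325 + t·200 = r:
  row A: (325, 1, 0)   [1·325 + 0·200 = 325]
  row B: (200, 0, 1)   [0·325 + 1·200 = 200]
  325 = 1·200 + 125   → row C = row A − 1·row B = (125, 1, −1)   [check: 1·325 − 1·200 = 125]
  200 = 1·125 + 75   → row D = row B − 1·row C = (75, −1, 2)   [check: −1·325 + 2·200 = 75]
  125 = 1·75 + 50   → row E = row C − 1·row D = (50, 2, −3)   [check: 2·325 − 3·200 = 50]
  75 = 1·50 + 25   → row F = row D − 1·row E = (25, −3, 5)   [check: −3·325 + 5·200 = 25]
  50 = 2·25 + 0   → remainder 0, stop. gcd = 25 (last nonzero row F).
So gcd(200, 325) = 25, with Bézout identity −3·325 + 5·200 = 25. Containment (⊇): the Bézout identity exhibits 25 as an element of (200, 325), giving (25) ⊆ (200, 325). Containment (⊆): since 25 | 200 and 25 | 325 (200 = 25·8, 325 = 25·13), every Z-linear combination of 200 and 325 is divisible by 25, so (200, 325) ⊆ (25). Therefore (200, 325) = (25), d = 25.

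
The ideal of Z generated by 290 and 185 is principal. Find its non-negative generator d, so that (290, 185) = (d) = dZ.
(290, 185) = (5); d = 5

In the PID Z, (a, b) is generated by gcd(a, b). Compute gcd(290, 185) with the extended Euclidean algorithm, tracking rows (r, s, t) with s·290 + t·185 = r:
  row A: (290, 1, 0)   [1·290 + 0·185 = 290]
  row B: (185, 0, 1)   [0·290 + 1·185 = 185]
  290 = 1·185 + 105   → row C = row A − 1·row B = (105, 1, −1)   [check: 1·290 − 1·185 = 105]
  185 = 1·105 + 80   → row D = row B − 1·row C = (80, −1, 2)   [check: −1·290 + 2·185 = 80]
  105 = 1·80 + 25   → row E = row C − 1·row D = (25, 2, −3)   [check: 2·290 − 3·185 = 25]
  80 = 3·25 + 5   → row F = row D − 3·row E = (5, −7, 11)   [check: −7·290 + 11·185 = 5]
  25 = 5·5 + 0   → remainder 0, stop. gcd = 5 (last nonzero row F).
So gcd(290, 185) = 5, with Bézout identity −7·290 + 11·185 = 5. Containment (⊇): the Bézout identity exhibits 5 as an element of (290, 185), giving (5) ⊆ (290, 185). Containment (⊆): since 5 | 290 and 5 | 185 (290 = 5·58, 185 = 5·37), every Z-linear combination of 290 and 185 is divisible by 5, so (290, 185) ⊆ (5). Therefore (290, 185) = (5), d = 5.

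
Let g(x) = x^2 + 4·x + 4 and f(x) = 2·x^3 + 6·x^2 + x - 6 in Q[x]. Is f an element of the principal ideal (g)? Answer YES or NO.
In Q[x] the ideal (g) consists of all multiples of g, so f ∈ (g) iff g | f, i.e. iff the remainder of f on division by g is 0. Divide f by g (g is monic, so eliminate the leading term of the running remainder at each step):
  leading term 2·x^3: subtract (2·x)·g(x) = 2·x^3 + 8·x^2 + 8·x, leaving -2·x^2 - 7·x - 6
  leading term -2·x^2: subtract (-2)·g(x) = -2·x^2 - 8·x - 8, leaving x + 2
The remainder r(x) = x + 2 ≠ 0 (and deg r < deg g), so g ∤ f, i.e. f ∉ (g).

Final answer: NO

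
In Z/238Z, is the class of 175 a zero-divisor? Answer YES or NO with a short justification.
gcd(175, 238) = 7 > 1, so 175 is not a unit in Z/238Z. In Z/nZ every nonzero non-unit is a zero-divisor: explicitly, take b = 238/gcd = 34 ≠ 0 (mod 238); then 175·34 = 5950 = 25·238, i.e. 175·34 ≡ 0 (mod 238). So 175 is a zero-divisor.

Final answer: YES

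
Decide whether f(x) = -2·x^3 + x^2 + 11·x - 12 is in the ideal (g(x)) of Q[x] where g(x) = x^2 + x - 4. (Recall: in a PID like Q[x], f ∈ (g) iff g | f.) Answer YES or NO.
YES

In Q[x] the ideal (g) consists of all multiples of g, so f ∈ (g) iff g | f, i.e. iff the remainder of f on division by g is 0. Divide f by g (g is monic, so eliminate the leading term of the running remainder at each step):
  leading term -2·x^3: subtract (-2·x)·g(x) = -2·x^3 - 2·x^2 + 8·x, leaving 3·x^2 + 3·x - 12
  leading term 3·x^2: subtract (3)·g(x) = 3·x^2 + 3·x - 12, leaving 0
The remainder is 0, so f(x) = g(x) · h(x) with h(x) = 3 - 2·x. Hence g | f, i.e. f ∈ (g).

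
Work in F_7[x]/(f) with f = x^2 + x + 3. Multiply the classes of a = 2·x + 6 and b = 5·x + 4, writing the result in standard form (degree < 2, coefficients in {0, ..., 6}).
a · b ≡ 1 (mod f(x))

Multiply as integer polynomials: a · b = 10·x^2 + 38·x + 24. Reducing coefficients mod 7: a · b ≡ 3·x^2 + 3·x + 3. Now divide by f(x) = x^2 + x + 3 in F_7[x], eliminating the leading term at each step:
  leading term 3·x^2: subtract (3)·f(x) = 3·x^2 + 3·x + 2, leaving 1 (coefficients mod 7)
The degree is now < 2, so this is the remainder. Hence a · b ≡ 1 in F_7[x]/(f).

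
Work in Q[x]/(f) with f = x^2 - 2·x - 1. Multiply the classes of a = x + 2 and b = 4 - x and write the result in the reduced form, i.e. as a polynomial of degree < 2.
First multiply in Q[x] without reducing: a · b = -x^2 + 2·x + 8. Now divide by f(x) = x^2 - 2·x - 1, eliminating the leading term at each step:
  leading term -x^2: subtract (-1)·f(x) = -x^2 + 2·x + 1, leaving 7
The degree is now < 2, so this is the remainder. Hence a · b ≡ 7 in Q[x]/(f).

Final answer: a · b ≡ 7 (mod f(x))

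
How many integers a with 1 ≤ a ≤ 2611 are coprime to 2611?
The number of a ∈ {1, ..., 2611} with gcd(a, 2611) = 1 is by definition Euler's totient φ(2611). φ is multiplicative, with φ(p^e) = p^e − p^(e−1). Factorise 2611 = 7 · 373. Then
  φ(2611) = (7 − 1) · (373 − 1) = 6 · 372 = 2232.
So there are 2232 such integers.

Final answer: 2232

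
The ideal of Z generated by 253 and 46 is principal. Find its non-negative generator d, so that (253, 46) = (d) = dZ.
In the PID Z, (a, b) is generated by gcd(a, b). Compute gcd(253, 46) with the extended Euclidean algorithm, tracking rows (r, s, t) with s·253 + t·46 = r:
  row A: (253, 1, 0)   [1·253 + 0·46 = 253]
  row B: (46, 0, 1)   [0·253 + 1·46 = 46]
  253 = 5·46 + 23   → row C = row A − 5·row B = (23, 1, −5)   [check: 1·253 − 5·46 = 23]
  46 = 2·23 + 0   → remainder 0, stop. gcd = 23 (last nonzero row C).
So gcd(253, 46) = 23, with Bézout identity 1·253 − 5·46 = 23. Containment (⊇): the Bézout identity exhibits 23 as an element of (253, 46), giving (23) ⊆ (253, 46). Containment (⊆): since 23 | 253 and 23 | 46 (253 = 23·11, 46 = 23·2), every Z-linear combination of 253 and 46 is divisible by 23, so (253, 46) ⊆ (23). Therefore (253, 46) = (23), d = 23.

Final answer: (253, 46) = (23); d = 23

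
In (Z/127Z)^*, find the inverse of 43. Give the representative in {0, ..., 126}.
Apply the extended Euclidean algorithm to (127, 43), tracking rows (r, s, t) with s·127 + t·43 = r. Each division r_prev = q·r_cur + r_new produces the new row as (previous row) − q·(current row):
  row A: (127, 1, 0)   [1·127 + 0·43 = 127]
  row B: (43, 0, 1)   [0·127 + 1·43 = 43]
  127 = 2·43 + 41   → row C = row A − 2·row B = (41, 1, −2)   [check: 1·127 − 2·43 = 41]
  43 = 1·41 + 2   → row D = row B − 1·row C = (2, −1, 3)   [check: −1·127 + 3·43 = 2]
  41 = 20·2 + 1   → row E = row C − 20·row D = (1, 21, −62)   [check: 21·127 − 62·43 = 1]
  2 = 2·1 + 0   → remainder 0, stop. gcd = 1 (last nonzero row E).
The gcd is 1, so 43 is invertible mod 127. The last nonzero row gives 21·127 − 62·43 = 1, so t = −62. So 43^(−1) ≡ −62 ≡ 65 (mod 127). Verify: 43 · 65 = 2795 ≡ 1 (mod 127). ✓

Final answer: 43^(−1) ≡ 65 (mod 127)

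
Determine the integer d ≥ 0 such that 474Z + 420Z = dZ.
(474, 420) = (6); d = 6

In the PID Z, (a, b) is generated by gcd(a, b). Compute gcd(474, 420) with the extended Euclidean algorithm, tracking rows (r, s, t) with s·474 + t·420 = r:
  row A: (474, 1, 0)   [1·474 + 0·420 = 474]
  row B: (420, 0, 1)   [0·474 + 1·420 = 420]
  474 = 1·420 + 54   → row C = row A − 1·row B = (54, 1, −1)   [check: 1·474 − 1·420 = 54]
  420 = 7·54 + 42   → row D = row B − 7·row C = (42, −7, 8)   [check: −7·474 + 8·420 = 42]
  54 = 1·42 + 12   → row E = row C − 1·row D = (12, 8, −9)   [check: 8·474 − 9·420 = 12]
  42 = 3·12 + 6   → row F = row D − 3·row E = (6, −31, 35)   [check: −31·474 + 35·420 = 6]
  12 = 2·6 + 0   → remainder 0, stop. gcd = 6 (last nonzero row F).
So gcd(474, 420) = 6, with Bézout identity −31·474 + 35·420 = 6. Containment (⊇): the Bézout identity exhibits 6 as an element of (474, 420), giving (6) ⊆ (474, 420). Containment (⊆): since 6 | 474 and 6 | 420 (474 = 6·79, 420 = 6·70), every Z-linear combination of 474 and 420 is divisible by 6, so (474, 420) ⊆ (6). Therefore (474, 420) = (6), d = 6.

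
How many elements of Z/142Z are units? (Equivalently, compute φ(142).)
Z/142Z has φ(142) = 70 units

An element a ∈ Z/142Z is a unit iff gcd(a, 142) = 1, so the number of units is φ(142). φ is multiplicative, with φ(p^e) = p^e − p^(e−1). Factorise 142 = 2 · 71. Then
  φ(142) = (2 − 1) · (71 − 1) = 1 · 70 = 70.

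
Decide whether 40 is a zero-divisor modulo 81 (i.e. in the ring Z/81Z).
NO

gcd(40, 81) = 1, so 40 is a unit in Z/81Z (it has a multiplicative inverse). A unit cannot be a zero-divisor: if 40·b ≡ 0 then multiplying both sides by 40^(−1) gives b ≡ 0. So 40 is not a zero-divisor.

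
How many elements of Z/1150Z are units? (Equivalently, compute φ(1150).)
An element a ∈ Z/1150Z is a unit iff gcd(a, 1150) = 1, so the number of units is φ(1150). φ is multiplicative, with φ(p^e) = p^e − p^(e−1). Factorise 1150 = 2 · 5^2 · 23. Then
  φ(1150) = (2 − 1) · (5^2 − 5^1) · (23 − 1) = 1 · 20 · 22 = 440.

Final answer: Z/1150Z has φ(1150) = 440 units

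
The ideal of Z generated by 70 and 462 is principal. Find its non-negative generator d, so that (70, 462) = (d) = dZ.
In the PID Z, (a, b) is generated by gcd(a, b). Compute gcd(462, 70) with the extended Euclidean algorithm, tracking rows (r, s, t) with s·462 + t·70 = r:
  row A: (462, 1, 0)   [1·462 + 0·70 = 462]
  row B: (70, 0, 1)   [0·462 + 1·70 = 70]
  462 = 6·70 + 42   → row C = row A − 6·row B = (42, 1, −6)   [check: 1·462 − 6·70 = 42]
  70 = 1·42 + 28   → row D = row B − 1·row C = (28, −1, 7)   [check: −1·462 + 7·70 = 28]
  42 = 1·28 + 14   → row E = row C − 1·row D = (14, 2, −13)   [check: 2·462 − 13·70 = 14]
  28 = 2·14 + 0   → remainder 0, stop. gcd = 14 (last nonzero row E).
So gcd(70, 462) = 14, with Bézout identity 2·462 − 13·70 = 14. Containment (⊇): the Bézout identity exhibits 14 as an element of (70, 462), giving (14) ⊆ (70, 462). Containment (⊆): since 14 | 70 and 14 | 462 (70 = 14·5, 462 = 14·33), every Z-linear combination of 70 and 462 is divisible by 14, so (70, 462) ⊆ (14). Therefore (70, 462) = (14), d = 14.

Final answer: (70, 462) = (14); d = 14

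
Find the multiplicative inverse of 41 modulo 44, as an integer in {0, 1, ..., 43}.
41^(−1) ≡ 29 (mod 44)

Apply the extended Euclidean algorithm to (44, 41), tracking rows (r, s, t) with s·44 + t·41 = r. Each division r_prev = q·r_cur + r_new produces the new row as (previous row) − q·(current row):
  row A: (44, 1, 0)   [1·44 + 0·41 = 44]
  row B: (41, 0, 1)   [0·44 + 1·41 = 41]
  44 = 1·41 + 3   → row C = row A − 1·row B = (3, 1, −1)   [check: 1·44 − 1·41 = 3]
  41 = 13·3 + 2   → row D = row B − 13·row C = (2, −13, 14)   [check: −13·44 + 14·41 = 2]
  3 = 1·2 + 1   → row E = row C − 1·row D = (1, 14, −15)   [check: 14·44 − 15·41 = 1]
  2 = 2·1 + 0   → remainder 0, stop. gcd = 1 (last nonzero row E).
The gcd is 1, so 41 is invertible mod 44. The last nonzero row gives 14·44 − 15·41 = 1, so t = −15. So 41^(−1) ≡ −15 ≡ 29 (mod 44). Verify: 41 · 29 = 1189 ≡ 1 (mod 44). ✓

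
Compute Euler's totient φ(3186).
φ(3186) = 1044

φ is multiplicative, with φ(p^e) = p^e − p^(e−1). Factorise 3186 = 2 · 3^3 · 59. Then
  φ(3186) = (2 − 1) · (3^3 − 3^2) · (59 − 1) = 1 · 18 · 58 = 1044.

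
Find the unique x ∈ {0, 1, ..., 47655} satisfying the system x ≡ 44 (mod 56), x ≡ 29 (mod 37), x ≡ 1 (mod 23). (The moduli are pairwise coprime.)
The moduli 56, 37, 23 are pairwise coprime, so by the CRT there is a unique solution mod 56·37·23 = 47656.
Solve by successive substitution. Start with x ≡ 44 (mod 56).
  Combine with x ≡ 29 (mod 37): write x = 44 + 56·t and require 44 + 56·t ≡ 29 (mod 37), i.e. 56·t ≡ 29 − 44 ≡ 22 (mod 37). Since 56^(−1) ≡ 2 (mod 37) (56 ≡ 19 (mod 37)), t ≡ 2·22 ≡ 7 (mod 37). So x ≡ 44 + 56·7 = 436 (mod 2072).
  Combine with x ≡ 1 (mod 23): write x = 436 + 2072·t and require 436 + 2072·t ≡ 1 (mod 23), i.e. 2072·t ≡ 1 − 436 ≡ 2 (mod 23). Since 2072^(−1) ≡ 12 (mod 23) (2072 ≡ 2 (mod 23)), t ≡ 12·2 ≡ 1 (mod 23). So x ≡ 436 + 2072·1 = 2508 (mod 47656).
Unique solution in [0, 47656): x = 2508.

Final answer: x ≡ 2508 (mod 47656); the representative in [0, 47656) is 2508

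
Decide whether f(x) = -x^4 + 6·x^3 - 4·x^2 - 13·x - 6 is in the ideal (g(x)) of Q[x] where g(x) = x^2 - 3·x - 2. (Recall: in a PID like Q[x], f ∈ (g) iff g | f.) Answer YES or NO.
In Q[x] the ideal (g) consists of all multiples of g, so f ∈ (g) iff g | f, i.e. iff the remainder of f on division by g is 0. Divide f by g (g is monic, so eliminate the leading term of the running remainder at each step):
  leading term -x^4: subtract (-x^2)·g(x) = -x^4 + 3·x^3 + 2·x^2, leaving 3·x^3 - 6·x^2 - 13·x - 6
  leading term 3·x^3: subtract (3·x)·g(x) = 3·x^3 - 9·x^2 - 6·x, leaving 3·x^2 - 7·x - 6
  leading term 3·x^2: subtract (3)·g(x) = 3·x^2 - 9·x - 6, leaving 2·x
The remainder r(x) = 2·x ≠ 0 (and deg r < deg g), so g ∤ f, i.e. f ∉ (g).

Final answer: NO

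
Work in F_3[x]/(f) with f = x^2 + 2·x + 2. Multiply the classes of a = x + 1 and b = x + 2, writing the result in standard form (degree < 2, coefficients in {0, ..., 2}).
a · b ≡ x (mod f(x))

Multiply as integer polynomials: a · b = x^2 + 3·x + 2. Reducing coefficients mod 3: a · b ≡ x^2 + 2. Now divide by f(x) = x^2 + 2·x + 2 in F_3[x], eliminating the leading term at each step:
  leading term x^2: subtract (1)·f(x) = x^2 + 2·x + 2, leaving x (coefficients mod 3)
The degree is now < 2, so this is the remainder. Hence a · b ≡ x in F_3[x]/(f).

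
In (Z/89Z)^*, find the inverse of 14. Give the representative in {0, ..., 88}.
14^(−1) ≡ 70 (mod 89)

Apply the extended Euclidean algorithm to (89, 14), tracking rows (r, s, t) with s·89 + t·14 = r. Each division r_prev = q·r_cur + r_new produces the new row as (previous row) − q·(current row):
  row A: (89, 1, 0)   [1·89 + 0·14 = 89]
  row B: (14, 0, 1)   [0·89 + 1·14 = 14]
  89 = 6·14 + 5   → row C = row A − 6·row B = (5, 1, −6)   [check: 1·89 − 6·14 = 5]
  14 = 2·5 + 4   → row D = row B − 2·row C = (4, −2, 13)   [check: −2·89 + 13·14 = 4]
  5 = 1·4 + 1   → row E = row C − 1·row D = (1, 3, −19)   [check: 3·89 − 19·14 = 1]
  4 = 4·1 + 0   → remainder 0, stop. gcd = 1 (last nonzero row E).
The gcd is 1, so 14 is invertible mod 89. The last nonzero row gives 3·89 − 19·14 = 1, so t = −19. So 14^(−1) ≡ −19 ≡ 70 (mod 89). Verify: 14 · 70 = 980 ≡ 1 (mod 89). ✓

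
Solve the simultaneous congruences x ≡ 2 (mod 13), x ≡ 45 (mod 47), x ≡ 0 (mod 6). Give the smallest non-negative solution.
x ≡ 2160 (mod 3666); the representative in [0, 3666) is 2160

The moduli 13, 47, 6 are pairwise coprime, so by the CRT there is a unique solution mod 13·47·6 = 3666.
Solve by successive substitution. Start with x ≡ 2 (mod 13).
  Combine with x ≡ 45 (mod 47): write x = 2 + 13·t and require 2 + 13·t ≡ 45 (mod 47), i.e. 13·t ≡ 45 − 2 ≡ 43 (mod 47). Since 13^(−1) ≡ 29 (mod 47), t ≡ 29·43 ≡ 25 (mod 47). So x ≡ 2 + 13·25 = 327 (mod 611).
  Combine with x ≡ 0 (mod 6): write x = 327 + 611·t and require 327 + 611·t ≡ 0 (mod 6), i.e. 611·t ≡ 0 − 327 ≡ 3 (mod 6). Since 611^(−1) ≡ 5 (mod 6) (611 ≡ 5 (mod 6)), t ≡ 5·3 ≡ 3 (mod 6). So x ≡ 327 + 611·3 = 2160 (mod 3666).
Unique solution in [0, 3666): x = 2160.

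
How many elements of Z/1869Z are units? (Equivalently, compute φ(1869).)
An element a ∈ Z/1869Z is a unit iff gcd(a, 1869) = 1, so the number of units is φ(1869). φ is multiplicative, with φ(p^e) = p^e − p^(e−1). Factorise 1869 = 3 · 7 · 89. Then
  φ(1869) = (3 − 1) · (7 − 1) · (89 − 1) = 2 · 6 · 88 = 1056.

Final answer: Z/1869Z has φ(1869) = 1056 units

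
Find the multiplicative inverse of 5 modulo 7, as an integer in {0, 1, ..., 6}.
5^(−1) ≡ 3 (mod 7)

Apply the extended Euclidean algorithm to (7, 5), tracking rows (r, s, t) with s·7 + t·5 = r. Each division r_prev = q·r_cur + r_new produces the new row as (previous row) − q·(current row):
  row A: (7, 1, 0)   [1·7 + 0·5 = 7]
  row B: (5, 0, 1)   [0·7 + 1·5 = 5]
  7 = 1·5 + 2   → row C = row A − 1·row B = (2, 1, −1)   [check: 1·7 − 1·5 = 2]
  5 = 2·2 + 1   → row D = row B − 2·row C = (1, −2, 3)   [check: −2·7 + 3·5 = 1]
  2 = 2·1 + 0   → remainder 0, stop. gcd = 1 (last nonzero row D).
The gcd is 1, so 5 is invertible mod 7. The last nonzero row gives −2·7 + 3·5 = 1, so t = 3. So 5^(−1) ≡ 3 (mod 7). Verify: 5 · 3 = 15 ≡ 1 (mod 7). ✓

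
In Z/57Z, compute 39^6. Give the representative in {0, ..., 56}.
39

Use repeated squaring. Binary(6) = 110. Walk through the bits of the exponent 6 left-to-right: at each bit after the leading one, square the running value, then multiply by 39 if the bit is 1 (always reducing mod 57):
  bit 1 = 1 (leading): start with 39.
  bit 2 = 1: square 39^2 = 1521 ≡ 39; bit is 1, so multiply 39·39 = 1521 ≡ 39 (mod 57).
  bit 3 = 0: square 39^2 = 1521 ≡ 39 (mod 57).
Final value: 39^6 ≡ 39 (mod 57).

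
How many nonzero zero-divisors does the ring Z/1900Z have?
Z/1900Z has 1179 nonzero zero-divisors

In Z/1900Z each nonzero element is either a unit (gcd with 1900 is 1) or a zero-divisor (gcd > 1). The number of units is φ(1900): factorise 1900 = 2^2 · 5^2 · 19, so φ(1900) = (2^2 − 2^1) · (5^2 − 5^1) · (19 − 1) = 2 · 20 · 18 = 720. The nonzero elements number 1900 − 1 = 1899. Hence the nonzero zero-divisors number 1899 − 720 = 1179.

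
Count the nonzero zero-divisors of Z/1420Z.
In Z/1420Z each nonzero element is either a unit (gcd with 1420 is 1) or a zero-divisor (gcd > 1). The number of units is φ(1420): factorise 1420 = 2^2 · 5 · 71, so φ(1420) = (2^2 − 2^1) · (5 − 1) · (71 − 1) = 2 · 4 · 70 = 560. The nonzero elements number 1420 − 1 = 1419. Hence the nonzero zero-divisors number 1419 − 560 = 859.

Final answer: Z/1420Z has 859 nonzero zero-divisors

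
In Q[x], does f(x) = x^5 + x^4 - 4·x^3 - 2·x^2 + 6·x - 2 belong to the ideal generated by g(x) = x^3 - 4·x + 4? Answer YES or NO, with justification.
NO

In Q[x] the ideal (g) consists of all multiples of g, so f ∈ (g) iff g | f, i.e. iff the remainder of f on division by g is 0. Divide f by g (g is monic, so eliminate the leading term of the running remainder at each step):
  leading term x^5: subtract (x^2)·g(x) = x^5 - 4·x^3 + 4·x^2, leaving x^4 - 6·x^2 + 6·x - 2
  leading term x^4: subtract (x)·g(x) = x^4 - 4·x^2 + 4·x, leaving -2·x^2 + 2·x - 2
The remainder r(x) = -2·x^2 + 2·x - 2 ≠ 0 (and deg r < deg g), so g ∤ f, i.e. f ∉ (g).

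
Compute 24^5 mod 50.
24

Use repeated squaring. Binary(5) = 101. Walk through the bits of the exponent 5 left-to-right: at each bit after the leading one, square the running value, then multiply by 24 if the bit is 1 (always reducing mod 50):
  bit 1 = 1 (leading): start with 24.
  bit 2 = 0: square 24^2 = 576 ≡ 26 (mod 50).
  bit 3 = 1: square 26^2 = 676 ≡ 26; bit is 1, so multiply 26·24 = 624 ≡ 24 (mod 50).
Final value: 24^5 ≡ 24 (mod 50).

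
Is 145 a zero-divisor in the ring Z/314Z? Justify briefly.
gcd(145, 314) = 1, so 145 is a unit in Z/314Z (it has a multiplicative inverse). A unit cannot be a zero-divisor: if 145·b ≡ 0 then multiplying both sides by 145^(−1) gives b ≡ 0. So 145 is not a zero-divisor.

Final answer: NO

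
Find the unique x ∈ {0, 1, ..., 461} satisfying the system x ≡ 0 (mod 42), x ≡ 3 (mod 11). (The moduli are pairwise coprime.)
The moduli 42, 11 are pairwise coprime, so by the CRT there is a unique solution mod 42·11 = 462.
Solve by successive substitution. Start with x ≡ 0 (mod 42).
  Combine with x ≡ 3 (mod 11): write x = 42·t and require 42·t ≡ 3 (mod 11). Since 42^(−1) ≡ 5 (mod 11) (42 ≡ 9 (mod 11)), t ≡ 5·3 ≡ 4 (mod 11). So x ≡ 42·4 = 168 (mod 462).
Unique solution in [0, 462): x = 168.

Final answer: x ≡ 168 (mod 462); the representative in [0, 462) is 168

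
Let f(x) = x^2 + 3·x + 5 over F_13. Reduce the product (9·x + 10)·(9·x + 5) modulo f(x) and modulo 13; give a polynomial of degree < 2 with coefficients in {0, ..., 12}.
Multiply as integer polynomials: a · b = 81·x^2 + 135·x + 50. Reducing coefficients mod 13: a · b ≡ 3·x^2 + 5·x + 11. Now divide by f(x) = x^2 + 3·x + 5 in F_13[x], eliminating the leading term at each step:
  leading term 3·x^2: subtract (3)·f(x) = 3·x^2 + 9·x + 2, leaving 9·x + 9 (coefficients mod 13)
The degree is now < 2, so this is the remainder. Hence a · b ≡ 9·x + 9 in F_13[x]/(f).

Final answer: a · b ≡ 9·x + 9 (mod f(x))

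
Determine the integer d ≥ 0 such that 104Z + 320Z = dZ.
In the PID Z, (a, b) is generated by gcd(a, b). Compute gcd(320, 104) with the extended Euclidean algorithm, tracking rows (r, s, t) with s·320 + t·104 = r:
  row A: (320, 1, 0)   [1·320 + 0·104 = 320]
  row B: (104, 0, 1)   [0·320 + 1·104 = 104]
  320 = 3·104 + 8   → row C = row A − 3·row B = (8, 1, −3)   [check: 1·320 − 3·104 = 8]
  104 = 13·8 + 0   → remainder 0, stop. gcd = 8 (last nonzero row C).
So gcd(104, 320) = 8, with Bézout identity 1·320 − 3·104 = 8. Containment (⊇): the Bézout identity exhibits 8 as an element of (104, 320), giving (8) ⊆ (104, 320). Containment (⊆): since 8 | 104 and 8 | 320 (104 = 8·13, 320 = 8·40), every Z-linear combination of 104 and 320 is divisible by 8, so (104, 320) ⊆ (8). Therefore (104, 320) = (8), d = 8.

Final answer: (104, 320) = (8); d = 8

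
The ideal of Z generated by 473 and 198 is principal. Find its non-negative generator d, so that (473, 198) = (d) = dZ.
(473, 198) = (11); d = 11

In the PID Z, (a, b) is generated by gcd(a, b). Compute gcd(473, 198) with the extended Euclidean algorithm, tracking rows (r, s, t) with s·473 + t·198 = r:
  row A: (473, 1, 0)   [1·473 + 0·198 = 473]
  row B: (198, 0, 1)   [0·473 + 1·198 = 198]
  473 = 2·198 + 77   → row C = row A − 2·row B = (77, 1, −2)   [check: 1·473 − 2·198 = 77]
  198 = 2·77 + 44   → row D = row B − 2·row C = (44, −2, 5)   [check: −2·473 + 5·198 = 44]
  77 = 1·44 + 33   → row E = row C − 1·row D = (33, 3, −7)   [check: 3·473 − 7·198 = 33]
  44 = 1·33 + 11   → row F = row D − 1·row E = (11, −5, 12)   [check: −5·473 + 12·198 = 11]
  33 = 3·11 + 0   → remainder 0, stop. gcd = 11 (last nonzero row F).
So gcd(473, 198) = 11, with Bézout identity −5·473 + 12·198 = 11. Containment (⊇): the Bézout identity exhibits 11 as an element of (473, 198), giving (11) ⊆ (473, 198). Containment (⊆): since 11 | 473 and 11 | 198 (473 = 11·43, 198 = 11·18), every Z-linear combination of 473 and 198 is divisible by 11, so (473, 198) ⊆ (11). Therefore (473, 198) = (11), d = 11.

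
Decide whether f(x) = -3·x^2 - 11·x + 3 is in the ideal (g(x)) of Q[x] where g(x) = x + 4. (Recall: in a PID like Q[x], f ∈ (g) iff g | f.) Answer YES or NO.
In Q[x] the ideal (g) consists of all multiples of g, so f ∈ (g) iff g | f, i.e. iff the remainder of f on division by g is 0. Divide f by g (g is monic, so eliminate the leading term of the running remainder at each step):
  leading term -3·x^2: subtract (-3·x)·g(x) = -3·x^2 - 12·x, leaving x + 3
  leading term x: subtract (1)·g(x) = x + 4, leaving -1
The remainder r(x) = -1 ≠ 0 (and deg r < deg g), so g ∤ f, i.e. f ∉ (g).

Final answer: NO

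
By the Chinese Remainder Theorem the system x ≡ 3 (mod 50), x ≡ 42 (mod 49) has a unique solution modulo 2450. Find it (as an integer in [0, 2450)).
x ≡ 1953 (mod 2450); the representative in [0, 2450) is 1953

The moduli 50, 49 are pairwise coprime, so by the CRT there is a unique solution mod 50·49 = 2450.
Solve by successive substitution. Start with x ≡ 3 (mod 50).
  Combine with x ≡ 42 (mod 49): write x = 3 + 50·t and require 3 + 50·t ≡ 42 (mod 49), i.e. 50·t ≡ 42 − 3 ≡ 39 (mod 49). Since 50^(−1) ≡ 1 (mod 49) (50 ≡ 1 (mod 49)), t ≡ 1·39 ≡ 39 (mod 49). So x ≡ 3 + 50·39 = 1953 (mod 2450).
Unique solution in [0, 2450): x = 1953.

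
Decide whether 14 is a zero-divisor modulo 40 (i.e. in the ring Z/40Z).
gcd(14, 40) = 2 > 1, so 14 is not a unit in Z/40Z. In Z/nZ every nonzero non-unit is a zero-divisor: explicitly, take b = 40/gcd = 20 ≠ 0 (mod 40); then 14·20 = 280 = 7·40, i.e. 14·20 ≡ 0 (mod 40). So 14 is a zero-divisor.

Final answer: YES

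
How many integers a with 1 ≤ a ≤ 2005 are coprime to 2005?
1600

The number of a ∈ {1, ..., 2005} with gcd(a, 2005) = 1 is by definition Euler's totient φ(2005). φ is multiplicative, with φ(p^e) = p^e − p^(e−1). Factorise 2005 = 5 · 401. Then
  φ(2005) = (5 − 1) · (401 − 1) = 4 · 400 = 1600.
So there are 1600 such integers.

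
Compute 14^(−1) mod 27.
14^(−1) ≡ 2 (mod 27)

Apply the extended Euclidean algorithm to (27, 14), tracking rows (r, s, t) with s·27 + t·14 = r. Each division r_prev = q·r_cur + r_new produces the new row as (previous row) − q·(current row):
  row A: (27, 1, 0)   [1·27 + 0·14 = 27]
  row B: (14, 0, 1)   [0·27 + 1·14 = 14]
  27 = 1·14 + 13   → row C = row A − 1·row B = (13, 1, −1)   [check: 1·27 − 1·14 = 13]
  14 = 1·13 + 1   → row D = row B − 1·row C = (1, −1, 2)   [check: −1·27 + 2·14 = 1]
  13 = 13·1 + 0   → remainder 0, stop. gcd = 1 (last nonzero row D).
The gcd is 1, so 14 is invertible mod 27. The last nonzero row gives −1·27 + 2·14 = 1, so t = 2. So 14^(−1) ≡ 2 (mod 27). Verify: 14 · 2 = 28 ≡ 1 (mod 27). ✓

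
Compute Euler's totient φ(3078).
φ is multiplicative, with φ(p^e) = p^e − p^(e−1). Factorise 3078 = 2 · 3^4 · 19. Then
  φ(3078) = (2 − 1) · (3^4 − 3^3) · (19 − 1) = 1 · 54 · 18 = 972.

Final answer: φ(3078) = 972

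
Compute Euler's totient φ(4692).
φ(4692) = 1408

φ is multiplicative, with φ(p^e) = p^e − p^(e−1). Factorise 4692 = 2^2 · 3 · 17 · 23. Then
  φ(4692) = (2^2 − 2^1) · (3 − 1) · (17 − 1) · (23 − 1) = 2 · 2 · 16 · 22 = 1408.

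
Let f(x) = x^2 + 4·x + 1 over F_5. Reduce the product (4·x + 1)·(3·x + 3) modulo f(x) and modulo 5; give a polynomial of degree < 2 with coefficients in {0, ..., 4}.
a · b ≡ 2·x + 1 (mod f(x))

Multiply as integer polynomials: a · b = 12·x^2 + 15·x + 3. Reducing coefficients mod 5: a · b ≡ 2·x^2 + 3. Now divide by f(x) = x^2 + 4·x + 1 in F_5[x], eliminating the leading term at each step:
  leading term 2·x^2: subtract (2)·f(x) = 2·x^2 + 3·x + 2, leaving 2·x + 1 (coefficients mod 5)
The degree is now < 2, so this is the remainder. Hence a · b ≡ 2·x + 1 in F_5[x]/(f).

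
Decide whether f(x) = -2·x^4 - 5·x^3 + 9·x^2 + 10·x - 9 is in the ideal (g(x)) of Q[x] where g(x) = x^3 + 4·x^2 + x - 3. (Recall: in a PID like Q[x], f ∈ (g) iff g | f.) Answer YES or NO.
In Q[x] the ideal (g) consists of all multiples of g, so f ∈ (g) iff g | f, i.e. iff the remainder of f on division by g is 0. Divide f by g (g is monic, so eliminate the leading term of the running remainder at each step):
  leading term -2·x^4: subtract (-2·x)·g(x) = -2·x^4 - 8·x^3 - 2·x^2 + 6·x, leaving 3·x^3 + 11·x^2 + 4·x - 9
  leading term 3·x^3: subtract (3)·g(x) = 3·x^3 + 12·x^2 + 3·x - 9, leaving -x^2 + x
The remainder r(x) = -x^2 + x ≠ 0 (and deg r < deg g), so g ∤ f, i.e. f ∉ (g).

Final answer: NO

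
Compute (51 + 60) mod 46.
Reduce the summands first: 51 ≡ 5, 60 ≡ 14 (mod 46), so 51 + 60 ≡ 5 + 14 (mod 46). 5 + 14 = 19; 19 = 0·46 + 19, so (51 + 60) mod 46 = 19.

Final answer: 19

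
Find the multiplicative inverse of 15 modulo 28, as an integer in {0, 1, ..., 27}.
Apply the extended Euclidean algorithm to (28, 15), tracking rows (r, s, t) with s·28 + t·15 = r. Each division r_prev = q·r_cur + r_new produces the new row as (previous row) − q·(current row):
  row A: (28, 1, 0)   [1·28 + 0·15 = 28]
  row B: (15, 0, 1)   [0·28 + 1·15 = 15]
  28 = 1·15 + 13   → row C = row A − 1·row B = (13, 1, −1)   [check: 1·28 − 1·15 = 13]
  15 = 1·13 + 2   → row D = row B − 1·row C = (2, −1, 2)   [check: −1·28 + 2·15 = 2]
  13 = 6·2 + 1   → row E = row C − 6·row D = (1, 7, −13)   [check: 7·28 − 13·15 = 1]
  2 = 2·1 + 0   → remainder 0, stop. gcd = 1 (last nonzero row E).
The gcd is 1, so 15 is invertible mod 28. The last nonzero row gives 7·28 − 13·15 = 1, so t = −13. So 15^(−1) ≡ −13 ≡ 15 (mod 28). Verify: 15 · 15 = 225 ≡ 1 (mod 28). ✓

Final answer: 15^(−1) ≡ 15 (mod 28)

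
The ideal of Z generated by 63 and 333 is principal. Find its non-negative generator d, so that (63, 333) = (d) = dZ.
In the PID Z, (a, b) is generated by gcd(a, b). Compute gcd(333, 63) with the extended Euclidean algorithm, tracking rows (r, s, t) with s·333 + t·63 = r:
  row A: (333, 1, 0)   [1·333 + 0·63 = 333]
  row B: (63, 0, 1)   [0·333 + 1·63 = 63]
  333 = 5·63 + 18   → row C = row A − 5·row B = (18, 1, −5)   [check: 1·333 − 5·63 = 18]
  63 = 3·18 + 9   → row D = row B − 3·row C = (9, −3, 16)   [check: −3·333 + 16·63 = 9]
  18 = 2·9 + 0   → remainder 0, stop. gcd = 9 (last nonzero row D).
So gcd(63, 333) = 9, with Bézout identity −3·333 + 16·63 = 9. Containment (⊇): the Bézout identity exhibits 9 as an element of (63, 333), giving (9) ⊆ (63, 333). Containment (⊆): since 9 | 63 and 9 | 333 (63 = 9·7, 333 = 9·37), every Z-linear combination of 63 and 333 is divisible by 9, so (63, 333) ⊆ (9). Therefore (63, 333) = (9), d = 9.

Final answer: (63, 333) = (9); d = 9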